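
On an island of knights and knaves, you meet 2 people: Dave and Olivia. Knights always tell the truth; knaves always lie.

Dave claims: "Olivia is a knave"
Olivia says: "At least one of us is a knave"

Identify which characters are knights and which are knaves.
Dave is a knave.
Olivia is a knight.

Verification:
- Dave (knave) says "Olivia is a knave" - this is FALSE (a lie) because Olivia is a knight.
- Olivia (knight) says "At least one of us is a knave" - this is TRUE because Dave is a knave.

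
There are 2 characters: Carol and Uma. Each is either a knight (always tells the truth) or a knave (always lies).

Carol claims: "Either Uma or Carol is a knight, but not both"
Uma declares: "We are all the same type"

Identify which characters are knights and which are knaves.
Carol is a knight.
Uma is a knave.

Verification:
- Carol (knight) says "Either Uma or Carol is a knight, but not both" - this is TRUE because Uma is a knave and Carol is a knight.
- Uma (knave) says "We are all the same type" - this is FALSE (a lie) because Carol is a knight and Uma is a knave.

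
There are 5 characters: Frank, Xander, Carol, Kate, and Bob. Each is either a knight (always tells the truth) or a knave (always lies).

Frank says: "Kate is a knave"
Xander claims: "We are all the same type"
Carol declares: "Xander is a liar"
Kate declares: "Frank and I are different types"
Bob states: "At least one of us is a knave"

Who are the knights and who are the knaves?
Frank is a knave.
Xander is a knave.
Carol is a knight.
Kate is a knight.
Bob is a knight.

Verification:
- Frank (knave) says "Kate is a knave" - this is FALSE (a lie) because Kate is a knight.
- Xander (knave) says "We are all the same type" - this is FALSE (a lie) because Carol, Kate, and Bob are knights and Frank and Xander are knaves.
- Carol (knight) says "Xander is a liar" - this is TRUE because Xander is a knave.
- Kate (knight) says "Frank and I are different types" - this is TRUE because Kate is a knight and Frank is a knave.
- Bob (knight) says "At least one of us is a knave" - this is TRUE because Frank and Xander are knaves.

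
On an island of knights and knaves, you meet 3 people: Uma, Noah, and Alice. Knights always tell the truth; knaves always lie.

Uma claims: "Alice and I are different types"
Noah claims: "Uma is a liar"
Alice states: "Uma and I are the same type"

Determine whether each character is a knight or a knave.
Uma is a knight.
Noah is a knave.
Alice is a knave.

Verification:
- Uma (knight) says "Alice and I are different types" - this is TRUE because Uma is a knight and Alice is a knave.
- Noah (knave) says "Uma is a liar" - this is FALSE (a lie) because Uma is a knight.
- Alice (knave) says "Uma and I are the same type" - this is FALSE (a lie) because Alice is a knave and Uma is a knight.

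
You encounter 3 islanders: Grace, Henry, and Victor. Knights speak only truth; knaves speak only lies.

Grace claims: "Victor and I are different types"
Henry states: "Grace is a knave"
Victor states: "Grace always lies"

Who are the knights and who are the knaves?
Grace is a knight.
Henry is a knave.
Victor is a knave.

Verification:
- Grace (knight) says "Victor and I are different types" - this is TRUE because Grace is a knight and Victor is a knave.
- Henry (knave) says "Grace is a knave" - this is FALSE (a lie) because Grace is a knight.
- Victor (knave) says "Grace always lies" - this is FALSE (a lie) because Grace is a knight.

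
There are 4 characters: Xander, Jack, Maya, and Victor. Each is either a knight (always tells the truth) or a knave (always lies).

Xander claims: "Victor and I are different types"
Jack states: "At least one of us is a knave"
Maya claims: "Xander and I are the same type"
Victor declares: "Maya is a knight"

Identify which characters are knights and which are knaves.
Xander is a knight.
Jack is a knight.
Maya is a knave.
Victor is a knave.

Verification:
- Xander (knight) says "Victor and I are different types" - this is TRUE because Xander is a knight and Victor is a knave.
- Jack (knight) says "At least one of us is a knave" - this is TRUE because Maya and Victor are knaves.
- Maya (knave) says "Xander and I are the same type" - this is FALSE (a lie) because Maya is a knave and Xander is a knight.
- Victor (knave) says "Maya is a knight" - this is FALSE (a lie) because Maya is a knave.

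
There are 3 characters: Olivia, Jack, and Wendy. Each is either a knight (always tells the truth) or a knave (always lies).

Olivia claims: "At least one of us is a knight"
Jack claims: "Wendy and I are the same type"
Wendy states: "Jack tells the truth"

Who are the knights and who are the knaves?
Olivia is a knight.
Jack is a knight.
Wendy is a knight.

Verification:
- Olivia (knight) says "At least one of us is a knight" - this is TRUE because Olivia, Jack, and Wendy are knights.
- Jack (knight) says "Wendy and I are the same type" - this is TRUE because Jack is a knight and Wendy is a knight.
- Wendy (knight) says "Jack tells the truth" - this is TRUE because Jack is a knight.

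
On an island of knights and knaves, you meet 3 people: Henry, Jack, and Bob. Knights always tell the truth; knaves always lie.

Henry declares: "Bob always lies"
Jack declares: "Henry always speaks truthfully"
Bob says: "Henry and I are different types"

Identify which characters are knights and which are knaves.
Henry is a knave.
Jack is a knave.
Bob is a knight.

Verification:
- Henry (knave) says "Bob always lies" - this is FALSE (a lie) because Bob is a knight.
- Jack (knave) says "Henry always speaks truthfully" - this is FALSE (a lie) because Henry is a knave.
- Bob (knight) says "Henry and I are different types" - this is TRUE because Bob is a knight and Henry is a knave.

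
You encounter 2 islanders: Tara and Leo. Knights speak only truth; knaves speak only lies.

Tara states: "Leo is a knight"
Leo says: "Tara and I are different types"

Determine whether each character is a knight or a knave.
Tara is a knave.
Leo is a knave.

Verification:
- Tara (knave) says "Leo is a knight" - this is FALSE (a lie) because Leo is a knave.
- Leo (knave) says "Tara and I are different types" - this is FALSE (a lie) because Leo is a knave and Tara is a knave.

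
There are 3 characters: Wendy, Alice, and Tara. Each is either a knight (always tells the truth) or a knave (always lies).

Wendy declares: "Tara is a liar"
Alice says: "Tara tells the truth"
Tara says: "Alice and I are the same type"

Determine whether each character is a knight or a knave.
Wendy is a knave.
Alice is a knight.
Tara is a knight.

Verification:
- Wendy (knave) says "Tara is a liar" - this is FALSE (a lie) because Tara is a knight.
- Alice (knight) says "Tara tells the truth" - this is TRUE because Tara is a knight.
- Tara (knight) says "Alice and I are the same type" - this is TRUE because Tara is a knight and Alice is a knight.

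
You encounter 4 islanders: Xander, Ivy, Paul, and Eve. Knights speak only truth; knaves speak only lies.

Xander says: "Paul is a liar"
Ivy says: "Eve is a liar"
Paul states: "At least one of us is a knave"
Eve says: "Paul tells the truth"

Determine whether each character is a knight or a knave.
Xander is a knave.
Ivy is a knave.
Paul is a knight.
Eve is a knight.

Verification:
- Xander (knave) says "Paul is a liar" - this is FALSE (a lie) because Paul is a knight.
- Ivy (knave) says "Eve is a liar" - this is FALSE (a lie) because Eve is a knight.
- Paul (knight) says "At least one of us is a knave" - this is TRUE because Xander and Ivy are knaves.
- Eve (knight) says "Paul tells the truth" - this is TRUE because Paul is a knight.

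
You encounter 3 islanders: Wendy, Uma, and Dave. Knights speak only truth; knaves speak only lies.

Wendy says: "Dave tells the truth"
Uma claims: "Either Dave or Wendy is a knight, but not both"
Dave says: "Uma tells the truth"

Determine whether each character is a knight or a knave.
Wendy is a knave.
Uma is a knave.
Dave is a knave.

Verification:
- Wendy (knave) says "Dave tells the truth" - this is FALSE (a lie) because Dave is a knave.
- Uma (knave) says "Either Dave or Wendy is a knight, but not both" - this is FALSE (a lie) because Dave is a knave and Wendy is a knave.
- Dave (knave) says "Uma tells the truth" - this is FALSE (a lie) because Uma is a knave.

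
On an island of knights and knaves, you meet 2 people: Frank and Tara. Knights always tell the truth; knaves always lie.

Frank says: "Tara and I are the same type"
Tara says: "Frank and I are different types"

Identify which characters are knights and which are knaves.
Frank is a knave.
Tara is a knight.

Verification:
- Frank (knave) says "Tara and I are the same type" - this is FALSE (a lie) because Frank is a knave and Tara is a knight.
- Tara (knight) says "Frank and I are different types" - this is TRUE because Tara is a knight and Frank is a knave.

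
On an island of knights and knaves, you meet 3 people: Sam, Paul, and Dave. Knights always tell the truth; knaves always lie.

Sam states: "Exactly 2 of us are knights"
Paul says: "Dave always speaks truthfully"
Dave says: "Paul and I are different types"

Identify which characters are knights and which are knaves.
Sam is a knave.
Paul is a knave.
Dave is a knave.

Verification:
- Sam (knave) says "Exactly 2 of us are knights" - this is FALSE (a lie) because there are 0 knights.
- Paul (knave) says "Dave always speaks truthfully" - this is FALSE (a lie) because Dave is a knave.
- Dave (knave) says "Paul and I are different types" - this is FALSE (a lie) because Dave is a knave and Paul is a knave.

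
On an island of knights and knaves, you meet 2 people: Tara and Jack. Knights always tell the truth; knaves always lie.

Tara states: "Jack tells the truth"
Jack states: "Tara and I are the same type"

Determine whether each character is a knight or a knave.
Tara is a knight.
Jack is a knight.

Verification:
- Tara (knight) says "Jack tells the truth" - this is TRUE because Jack is a knight.
- Jack (knight) says "Tara and I are the same type" - this is TRUE because Jack is a knight and Tara is a knight.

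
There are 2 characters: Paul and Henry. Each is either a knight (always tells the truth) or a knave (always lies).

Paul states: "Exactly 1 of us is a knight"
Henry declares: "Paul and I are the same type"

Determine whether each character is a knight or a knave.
Paul is a knight.
Henry is a knave.

Verification:
- Paul (knight) says "Exactly 1 of us is a knight" - this is TRUE because there are 1 knights.
- Henry (knave) says "Paul and I are the same type" - this is FALSE (a lie) because Henry is a knave and Paul is a knight.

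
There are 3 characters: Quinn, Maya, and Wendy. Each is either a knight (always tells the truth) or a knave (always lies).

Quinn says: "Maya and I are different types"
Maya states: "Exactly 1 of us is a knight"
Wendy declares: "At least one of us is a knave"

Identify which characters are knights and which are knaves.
Quinn is a knight.
Maya is a knave.
Wendy is a knight.

Verification:
- Quinn (knight) says "Maya and I are different types" - this is TRUE because Quinn is a knight and Maya is a knave.
- Maya (knave) says "Exactly 1 of us is a knight" - this is FALSE (a lie) because there are 2 knights.
- Wendy (knight) says "At least one of us is a knave" - this is TRUE because Maya is a knave.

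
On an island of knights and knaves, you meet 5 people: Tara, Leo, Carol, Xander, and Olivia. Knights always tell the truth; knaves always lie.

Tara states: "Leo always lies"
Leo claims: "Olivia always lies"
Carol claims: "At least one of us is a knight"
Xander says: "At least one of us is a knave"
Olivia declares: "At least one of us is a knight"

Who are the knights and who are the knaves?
Tara is a knight.
Leo is a knave.
Carol is a knight.
Xander is a knight.
Olivia is a knight.

Verification:
- Tara (knight) says "Leo always lies" - this is TRUE because Leo is a knave.
- Leo (knave) says "Olivia always lies" - this is FALSE (a lie) because Olivia is a knight.
- Carol (knight) says "At least one of us is a knight" - this is TRUE because Tara, Carol, Xander, and Olivia are knights.
- Xander (knight) says "At least one of us is a knave" - this is TRUE because Leo is a knave.
- Olivia (knight) says "At least one of us is a knight" - this is TRUE because Tara, Carol, Xander, and Olivia are knights.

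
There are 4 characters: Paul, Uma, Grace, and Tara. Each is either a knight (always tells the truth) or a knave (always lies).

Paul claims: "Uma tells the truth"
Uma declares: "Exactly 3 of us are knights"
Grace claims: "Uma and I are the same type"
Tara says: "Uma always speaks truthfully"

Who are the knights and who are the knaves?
Paul is a knight.
Uma is a knight.
Grace is a knave.
Tara is a knight.

Verification:
- Paul (knight) says "Uma tells the truth" - this is TRUE because Uma is a knight.
- Uma (knight) says "Exactly 3 of us are knights" - this is TRUE because there are 3 knights.
- Grace (knave) says "Uma and I are the same type" - this is FALSE (a lie) because Grace is a knave and Uma is a knight.
- Tara (knight) says "Uma always speaks truthfully" - this is TRUE because Uma is a knight.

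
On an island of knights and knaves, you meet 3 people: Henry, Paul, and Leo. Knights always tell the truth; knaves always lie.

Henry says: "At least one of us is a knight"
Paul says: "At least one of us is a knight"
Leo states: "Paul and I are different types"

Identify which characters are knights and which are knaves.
Henry is a knave.
Paul is a knave.
Leo is a knave.

Verification:
- Henry (knave) says "At least one of us is a knight" - this is FALSE (a lie) because no one is a knight.
- Paul (knave) says "At least one of us is a knight" - this is FALSE (a lie) because no one is a knight.
- Leo (knave) says "Paul and I are different types" - this is FALSE (a lie) because Leo is a knave and Paul is a knave.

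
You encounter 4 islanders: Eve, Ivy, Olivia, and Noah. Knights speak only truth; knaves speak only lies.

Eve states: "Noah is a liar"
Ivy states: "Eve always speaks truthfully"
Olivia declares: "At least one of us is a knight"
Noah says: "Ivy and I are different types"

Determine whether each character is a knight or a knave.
Eve is a knave.
Ivy is a knave.
Olivia is a knight.
Noah is a knight.

Verification:
- Eve (knave) says "Noah is a liar" - this is FALSE (a lie) because Noah is a knight.
- Ivy (knave) says "Eve always speaks truthfully" - this is FALSE (a lie) because Eve is a knave.
- Olivia (knight) says "At least one of us is a knight" - this is TRUE because Olivia and Noah are knights.
- Noah (knight) says "Ivy and I are different types" - this is TRUE because Noah is a knight and Ivy is a knave.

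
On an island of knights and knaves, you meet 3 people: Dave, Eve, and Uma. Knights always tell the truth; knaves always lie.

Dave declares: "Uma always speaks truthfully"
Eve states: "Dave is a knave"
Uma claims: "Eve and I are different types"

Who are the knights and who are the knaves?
Dave is a knight.
Eve is a knave.
Uma is a knight.

Verification:
- Dave (knight) says "Uma always speaks truthfully" - this is TRUE because Uma is a knight.
- Eve (knave) says "Dave is a knave" - this is FALSE (a lie) because Dave is a knight.
- Uma (knight) says "Eve and I are different types" - this is TRUE because Uma is a knight and Eve is a knave.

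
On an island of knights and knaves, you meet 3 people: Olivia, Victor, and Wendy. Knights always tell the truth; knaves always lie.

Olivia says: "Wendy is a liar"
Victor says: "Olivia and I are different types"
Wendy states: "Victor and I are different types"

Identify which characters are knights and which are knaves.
Olivia is a knave.
Victor is a knave.
Wendy is a knight.

Verification:
- Olivia (knave) says "Wendy is a liar" - this is FALSE (a lie) because Wendy is a knight.
- Victor (knave) says "Olivia and I are different types" - this is FALSE (a lie) because Victor is a knave and Olivia is a knave.
- Wendy (knight) says "Victor and I are different types" - this is TRUE because Wendy is a knight and Victor is a knave.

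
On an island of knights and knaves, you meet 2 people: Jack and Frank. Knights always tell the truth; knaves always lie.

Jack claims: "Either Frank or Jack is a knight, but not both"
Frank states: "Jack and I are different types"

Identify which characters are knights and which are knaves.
Jack is a knave.
Frank is a knave.

Verification:
- Jack (knave) says "Either Frank or Jack is a knight, but not both" - this is FALSE (a lie) because Frank is a knave and Jack is a knave.
- Frank (knave) says "Jack and I are different types" - this is FALSE (a lie) because Frank is a knave and Jack is a knave.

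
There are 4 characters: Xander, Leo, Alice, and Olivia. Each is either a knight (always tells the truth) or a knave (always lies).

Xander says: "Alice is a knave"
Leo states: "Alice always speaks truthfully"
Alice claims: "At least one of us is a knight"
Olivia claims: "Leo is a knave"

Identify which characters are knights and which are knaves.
Xander is a knave.
Leo is a knight.
Alice is a knight.
Olivia is a knave.

Verification:
- Xander (knave) says "Alice is a knave" - this is FALSE (a lie) because Alice is a knight.
- Leo (knight) says "Alice always speaks truthfully" - this is TRUE because Alice is a knight.
- Alice (knight) says "At least one of us is a knight" - this is TRUE because Leo and Alice are knights.
- Olivia (knave) says "Leo is a knave" - this is FALSE (a lie) because Leo is a knight.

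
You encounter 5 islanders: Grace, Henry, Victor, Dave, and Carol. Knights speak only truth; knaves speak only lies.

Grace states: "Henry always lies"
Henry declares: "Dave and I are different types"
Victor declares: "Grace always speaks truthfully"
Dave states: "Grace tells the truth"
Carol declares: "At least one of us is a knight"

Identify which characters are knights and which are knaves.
Grace is a knave.
Henry is a knight.
Victor is a knave.
Dave is a knave.
Carol is a knight.

Verification:
- Grace (knave) says "Henry always lies" - this is FALSE (a lie) because Henry is a knight.
- Henry (knight) says "Dave and I are different types" - this is TRUE because Henry is a knight and Dave is a knave.
- Victor (knave) says "Grace always speaks truthfully" - this is FALSE (a lie) because Grace is a knave.
- Dave (knave) says "Grace tells the truth" - this is FALSE (a lie) because Grace is a knave.
- Carol (knight) says "At least one of us is a knight" - this is TRUE because Henry and Carol are knights.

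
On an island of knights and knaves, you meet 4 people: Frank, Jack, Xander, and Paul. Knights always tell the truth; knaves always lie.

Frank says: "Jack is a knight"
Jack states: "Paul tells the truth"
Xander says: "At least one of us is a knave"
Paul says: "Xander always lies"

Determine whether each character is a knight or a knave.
Frank is a knave.
Jack is a knave.
Xander is a knight.
Paul is a knave.

Verification:
- Frank (knave) says "Jack is a knight" - this is FALSE (a lie) because Jack is a knave.
- Jack (knave) says "Paul tells the truth" - this is FALSE (a lie) because Paul is a knave.
- Xander (knight) says "At least one of us is a knave" - this is TRUE because Frank, Jack, and Paul are knaves.
- Paul (knave) says "Xander always lies" - this is FALSE (a lie) because Xander is a knight.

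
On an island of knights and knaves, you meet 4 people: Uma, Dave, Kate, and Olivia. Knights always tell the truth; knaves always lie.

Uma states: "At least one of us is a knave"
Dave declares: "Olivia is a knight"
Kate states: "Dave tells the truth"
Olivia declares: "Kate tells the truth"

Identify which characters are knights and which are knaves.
Uma is a knight.
Dave is a knave.
Kate is a knave.
Olivia is a knave.

Verification:
- Uma (knight) says "At least one of us is a knave" - this is TRUE because Dave, Kate, and Olivia are knaves.
- Dave (knave) says "Olivia is a knight" - this is FALSE (a lie) because Olivia is a knave.
- Kate (knave) says "Dave tells the truth" - this is FALSE (a lie) because Dave is a knave.
- Olivia (knave) says "Kate tells the truth" - this is FALSE (a lie) because Kate is a knave.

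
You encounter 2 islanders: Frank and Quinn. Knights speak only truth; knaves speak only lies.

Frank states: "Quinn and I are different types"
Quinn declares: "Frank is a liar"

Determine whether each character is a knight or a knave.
Frank is a knight.
Quinn is a knave.

Verification:
- Frank (knight) says "Quinn and I are different types" - this is TRUE because Frank is a knight and Quinn is a knave.
- Quinn (knave) says "Frank is a liar" - this is FALSE (a lie) because Frank is a knight.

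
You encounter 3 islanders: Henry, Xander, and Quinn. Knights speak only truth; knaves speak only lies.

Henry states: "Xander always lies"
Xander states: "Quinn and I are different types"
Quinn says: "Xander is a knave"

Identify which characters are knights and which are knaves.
Henry is a knave.
Xander is a knight.
Quinn is a knave.

Verification:
- Henry (knave) says "Xander always lies" - this is FALSE (a lie) because Xander is a knight.
- Xander (knight) says "Quinn and I are different types" - this is TRUE because Xander is a knight and Quinn is a knave.
- Quinn (knave) says "Xander is a knave" - this is FALSE (a lie) because Xander is a knight.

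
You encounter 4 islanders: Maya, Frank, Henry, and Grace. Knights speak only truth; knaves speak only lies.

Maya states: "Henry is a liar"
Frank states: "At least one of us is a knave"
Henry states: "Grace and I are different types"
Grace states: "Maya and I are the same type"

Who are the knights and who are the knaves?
Maya is a knight.
Frank is a knight.
Henry is a knave.
Grace is a knave.

Verification:
- Maya (knight) says "Henry is a liar" - this is TRUE because Henry is a knave.
- Frank (knight) says "At least one of us is a knave" - this is TRUE because Henry and Grace are knaves.
- Henry (knave) says "Grace and I are different types" - this is FALSE (a lie) because Henry is a knave and Grace is a knave.
- Grace (knave) says "Maya and I are the same type" - this is FALSE (a lie) because Grace is a knave and Maya is a knight.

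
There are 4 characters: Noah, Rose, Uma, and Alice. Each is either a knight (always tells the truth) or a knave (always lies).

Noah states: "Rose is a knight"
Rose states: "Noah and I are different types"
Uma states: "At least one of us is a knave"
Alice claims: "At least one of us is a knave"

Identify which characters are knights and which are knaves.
Noah is a knave.
Rose is a knave.
Uma is a knight.
Alice is a knight.

Verification:
- Noah (knave) says "Rose is a knight" - this is FALSE (a lie) because Rose is a knave.
- Rose (knave) says "Noah and I are different types" - this is FALSE (a lie) because Rose is a knave and Noah is a knave.
- Uma (knight) says "At least one of us is a knave" - this is TRUE because Noah and Rose are knaves.
- Alice (knight) says "At least one of us is a knave" - this is TRUE because Noah and Rose are knaves.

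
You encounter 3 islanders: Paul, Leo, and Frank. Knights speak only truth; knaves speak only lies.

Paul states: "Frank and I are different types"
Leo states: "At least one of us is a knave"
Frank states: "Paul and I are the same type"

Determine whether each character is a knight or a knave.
Paul is a knight.
Leo is a knight.
Frank is a knave.

Verification:
- Paul (knight) says "Frank and I are different types" - this is TRUE because Paul is a knight and Frank is a knave.
- Leo (knight) says "At least one of us is a knave" - this is TRUE because Frank is a knave.
- Frank (knave) says "Paul and I are the same type" - this is FALSE (a lie) because Frank is a knave and Paul is a knight.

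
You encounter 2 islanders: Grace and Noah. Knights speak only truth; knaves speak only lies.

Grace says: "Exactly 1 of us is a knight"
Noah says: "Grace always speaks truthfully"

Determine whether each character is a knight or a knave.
Grace is a knave.
Noah is a knave.

Verification:
- Grace (knave) says "Exactly 1 of us is a knight" - this is FALSE (a lie) because there are 0 knights.
- Noah (knave) says "Grace always speaks truthfully" - this is FALSE (a lie) because Grace is a knave.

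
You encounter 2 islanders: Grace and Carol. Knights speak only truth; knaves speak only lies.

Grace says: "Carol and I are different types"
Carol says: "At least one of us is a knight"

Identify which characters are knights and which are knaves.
Grace is a knave.
Carol is a knave.

Verification:
- Grace (knave) says "Carol and I are different types" - this is FALSE (a lie) because Grace is a knave and Carol is a knave.
- Carol (knave) says "At least one of us is a knight" - this is FALSE (a lie) because no one is a knight.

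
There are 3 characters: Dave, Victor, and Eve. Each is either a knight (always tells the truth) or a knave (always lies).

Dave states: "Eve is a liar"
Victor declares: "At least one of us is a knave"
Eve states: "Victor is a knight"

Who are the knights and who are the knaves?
Dave is a knave.
Victor is a knight.
Eve is a knight.

Verification:
- Dave (knave) says "Eve is a liar" - this is FALSE (a lie) because Eve is a knight.
- Victor (knight) says "At least one of us is a knave" - this is TRUE because Dave is a knave.
- Eve (knight) says "Victor is a knight" - this is TRUE because Victor is a knight.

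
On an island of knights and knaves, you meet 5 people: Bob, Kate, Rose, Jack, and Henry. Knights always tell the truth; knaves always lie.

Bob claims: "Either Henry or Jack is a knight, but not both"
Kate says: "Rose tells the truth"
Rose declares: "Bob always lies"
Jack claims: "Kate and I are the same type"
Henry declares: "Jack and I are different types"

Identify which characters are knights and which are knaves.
Bob is a knave.
Kate is a knight.
Rose is a knight.
Jack is a knave.
Henry is a knave.

Verification:
- Bob (knave) says "Either Henry or Jack is a knight, but not both" - this is FALSE (a lie) because Henry is a knave and Jack is a knave.
- Kate (knight) says "Rose tells the truth" - this is TRUE because Rose is a knight.
- Rose (knight) says "Bob always lies" - this is TRUE because Bob is a knave.
- Jack (knave) says "Kate and I are the same type" - this is FALSE (a lie) because Jack is a knave and Kate is a knight.
- Henry (knave) says "Jack and I are different types" - this is FALSE (a lie) because Henry is a knave and Jack is a knave.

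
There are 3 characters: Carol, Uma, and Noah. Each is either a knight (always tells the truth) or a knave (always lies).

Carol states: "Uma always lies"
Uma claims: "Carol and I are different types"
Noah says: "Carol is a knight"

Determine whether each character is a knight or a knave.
Carol is a knave.
Uma is a knight.
Noah is a knave.

Verification:
- Carol (knave) says "Uma always lies" - this is FALSE (a lie) because Uma is a knight.
- Uma (knight) says "Carol and I are different types" - this is TRUE because Uma is a knight and Carol is a knave.
- Noah (knave) says "Carol is a knight" - this is FALSE (a lie) because Carol is a knave.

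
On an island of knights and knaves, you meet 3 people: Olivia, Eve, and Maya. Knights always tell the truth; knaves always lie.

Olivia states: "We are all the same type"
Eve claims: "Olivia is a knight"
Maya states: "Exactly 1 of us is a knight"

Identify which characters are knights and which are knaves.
Olivia is a knave.
Eve is a knave.
Maya is a knight.

Verification:
- Olivia (knave) says "We are all the same type" - this is FALSE (a lie) because Maya is a knight and Olivia and Eve are knaves.
- Eve (knave) says "Olivia is a knight" - this is FALSE (a lie) because Olivia is a knave.
- Maya (knight) says "Exactly 1 of us is a knight" - this is TRUE because there are 1 knights.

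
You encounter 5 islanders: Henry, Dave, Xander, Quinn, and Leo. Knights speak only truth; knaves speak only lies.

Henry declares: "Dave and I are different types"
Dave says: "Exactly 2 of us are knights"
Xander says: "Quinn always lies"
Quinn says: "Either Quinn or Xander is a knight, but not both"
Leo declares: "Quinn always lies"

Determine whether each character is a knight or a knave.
Henry is a knave.
Dave is a knave.
Xander is a knave.
Quinn is a knight.
Leo is a knave.

Verification:
- Henry (knave) says "Dave and I are different types" - this is FALSE (a lie) because Henry is a knave and Dave is a knave.
- Dave (knave) says "Exactly 2 of us are knights" - this is FALSE (a lie) because there are 1 knights.
- Xander (knave) says "Quinn always lies" - this is FALSE (a lie) because Quinn is a knight.
- Quinn (knight) says "Either Quinn or Xander is a knight, but not both" - this is TRUE because Quinn is a knight and Xander is a knave.
- Leo (knave) says "Quinn always lies" - this is FALSE (a lie) because Quinn is a knight.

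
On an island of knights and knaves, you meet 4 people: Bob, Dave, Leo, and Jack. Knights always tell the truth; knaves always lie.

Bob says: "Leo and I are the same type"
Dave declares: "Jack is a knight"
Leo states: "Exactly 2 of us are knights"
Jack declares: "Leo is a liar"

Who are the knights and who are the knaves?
Bob is a knight.
Dave is a knave.
Leo is a knight.
Jack is a knave.

Verification:
- Bob (knight) says "Leo and I are the same type" - this is TRUE because Bob is a knight and Leo is a knight.
- Dave (knave) says "Jack is a knight" - this is FALSE (a lie) because Jack is a knave.
- Leo (knight) says "Exactly 2 of us are knights" - this is TRUE because there are 2 knights.
- Jack (knave) says "Leo is a liar" - this is FALSE (a lie) because Leo is a knight.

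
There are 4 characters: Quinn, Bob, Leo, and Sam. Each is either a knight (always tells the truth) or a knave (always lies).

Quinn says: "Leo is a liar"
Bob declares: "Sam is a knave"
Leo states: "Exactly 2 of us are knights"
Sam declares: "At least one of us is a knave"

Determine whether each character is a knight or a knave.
Quinn is a knave.
Bob is a knave.
Leo is a knight.
Sam is a knight.

Verification:
- Quinn (knave) says "Leo is a liar" - this is FALSE (a lie) because Leo is a knight.
- Bob (knave) says "Sam is a knave" - this is FALSE (a lie) because Sam is a knight.
- Leo (knight) says "Exactly 2 of us are knights" - this is TRUE because there are 2 knights.
- Sam (knight) says "At least one of us is a knave" - this is TRUE because Quinn and Bob are knaves.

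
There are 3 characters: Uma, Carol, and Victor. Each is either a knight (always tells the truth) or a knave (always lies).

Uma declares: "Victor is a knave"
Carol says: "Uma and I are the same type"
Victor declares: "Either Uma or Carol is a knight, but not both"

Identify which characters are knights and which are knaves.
Uma is a knight.
Carol is a knight.
Victor is a knave.

Verification:
- Uma (knight) says "Victor is a knave" - this is TRUE because Victor is a knave.
- Carol (knight) says "Uma and I are the same type" - this is TRUE because Carol is a knight and Uma is a knight.
- Victor (knave) says "Either Uma or Carol is a knight, but not both" - this is FALSE (a lie) because Uma is a knight and Carol is a knight.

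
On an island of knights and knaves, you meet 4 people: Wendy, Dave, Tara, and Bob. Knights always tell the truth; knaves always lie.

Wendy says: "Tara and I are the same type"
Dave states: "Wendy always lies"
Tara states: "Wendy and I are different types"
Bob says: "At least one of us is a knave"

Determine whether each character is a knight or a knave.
Wendy is a knave.
Dave is a knight.
Tara is a knight.
Bob is a knight.

Verification:
- Wendy (knave) says "Tara and I are the same type" - this is FALSE (a lie) because Wendy is a knave and Tara is a knight.
- Dave (knight) says "Wendy always lies" - this is TRUE because Wendy is a knave.
- Tara (knight) says "Wendy and I are different types" - this is TRUE because Tara is a knight and Wendy is a knave.
- Bob (knight) says "At least one of us is a knave" - this is TRUE because Wendy is a knave.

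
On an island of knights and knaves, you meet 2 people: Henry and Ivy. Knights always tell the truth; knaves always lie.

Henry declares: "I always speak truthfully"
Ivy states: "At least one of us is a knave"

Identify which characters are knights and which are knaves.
Henry is a knave.
Ivy is a knight.

Verification:
- Henry (knave) says "I always speak truthfully" - this is FALSE (a lie) because Henry is a knave.
- Ivy (knight) says "At least one of us is a knave" - this is TRUE because Henry is a knave.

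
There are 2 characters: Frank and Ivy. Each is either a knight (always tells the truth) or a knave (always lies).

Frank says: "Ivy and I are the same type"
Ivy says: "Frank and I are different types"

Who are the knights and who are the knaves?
Frank is a knave.
Ivy is a knight.

Verification:
- Frank (knave) says "Ivy and I are the same type" - this is FALSE (a lie) because Frank is a knave and Ivy is a knight.
- Ivy (knight) says "Frank and I are different types" - this is TRUE because Ivy is a knight and Frank is a knave.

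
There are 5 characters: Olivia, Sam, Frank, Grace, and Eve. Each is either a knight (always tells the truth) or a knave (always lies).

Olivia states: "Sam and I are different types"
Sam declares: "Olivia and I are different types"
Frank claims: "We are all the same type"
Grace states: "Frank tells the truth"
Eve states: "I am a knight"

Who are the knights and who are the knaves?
Olivia is a knave.
Sam is a knave.
Frank is a knave.
Grace is a knave.
Eve is a knight.

Verification:
- Olivia (knave) says "Sam and I are different types" - this is FALSE (a lie) because Olivia is a knave and Sam is a knave.
- Sam (knave) says "Olivia and I are different types" - this is FALSE (a lie) because Sam is a knave and Olivia is a knave.
- Frank (knave) says "We are all the same type" - this is FALSE (a lie) because Eve is a knight and Olivia, Sam, Frank, and Grace are knaves.
- Grace (knave) says "Frank tells the truth" - this is FALSE (a lie) because Frank is a knave.
- Eve (knight) says "I am a knight" - this is TRUE because Eve is a knight.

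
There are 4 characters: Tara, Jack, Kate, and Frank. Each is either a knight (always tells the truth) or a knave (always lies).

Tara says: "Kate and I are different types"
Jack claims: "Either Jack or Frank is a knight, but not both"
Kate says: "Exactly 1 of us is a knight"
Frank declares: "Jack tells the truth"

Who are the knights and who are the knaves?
Tara is a knave.
Jack is a knave.
Kate is a knave.
Frank is a knave.

Verification:
- Tara (knave) says "Kate and I are different types" - this is FALSE (a lie) because Tara is a knave and Kate is a knave.
- Jack (knave) says "Either Jack or Frank is a knight, but not both" - this is FALSE (a lie) because Jack is a knave and Frank is a knave.
- Kate (knave) says "Exactly 1 of us is a knight" - this is FALSE (a lie) because there are 0 knights.
- Frank (knave) says "Jack tells the truth" - this is FALSE (a lie) because Jack is a knave.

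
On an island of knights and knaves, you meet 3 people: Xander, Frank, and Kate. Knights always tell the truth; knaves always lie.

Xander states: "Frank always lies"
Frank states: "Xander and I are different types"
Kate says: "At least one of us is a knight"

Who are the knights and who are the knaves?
Xander is a knave.
Frank is a knight.
Kate is a knight.

Verification:
- Xander (knave) says "Frank always lies" - this is FALSE (a lie) because Frank is a knight.
- Frank (knight) says "Xander and I are different types" - this is TRUE because Frank is a knight and Xander is a knave.
- Kate (knight) says "At least one of us is a knight" - this is TRUE because Frank and Kate are knights.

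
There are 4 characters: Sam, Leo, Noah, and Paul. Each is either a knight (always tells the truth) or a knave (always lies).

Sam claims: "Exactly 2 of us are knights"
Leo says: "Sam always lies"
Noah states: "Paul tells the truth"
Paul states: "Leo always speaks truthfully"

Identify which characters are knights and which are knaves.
Sam is a knave.
Leo is a knight.
Noah is a knight.
Paul is a knight.

Verification:
- Sam (knave) says "Exactly 2 of us are knights" - this is FALSE (a lie) because there are 3 knights.
- Leo (knight) says "Sam always lies" - this is TRUE because Sam is a knave.
- Noah (knight) says "Paul tells the truth" - this is TRUE because Paul is a knight.
- Paul (knight) says "Leo always speaks truthfully" - this is TRUE because Leo is a knight.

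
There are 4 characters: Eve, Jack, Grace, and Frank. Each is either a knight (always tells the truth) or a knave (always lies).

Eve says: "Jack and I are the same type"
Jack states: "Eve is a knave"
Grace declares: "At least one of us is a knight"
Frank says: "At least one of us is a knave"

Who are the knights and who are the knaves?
Eve is a knave.
Jack is a knight.
Grace is a knight.
Frank is a knight.

Verification:
- Eve (knave) says "Jack and I are the same type" - this is FALSE (a lie) because Eve is a knave and Jack is a knight.
- Jack (knight) says "Eve is a knave" - this is TRUE because Eve is a knave.
- Grace (knight) says "At least one of us is a knight" - this is TRUE because Jack, Grace, and Frank are knights.
- Frank (knight) says "At least one of us is a knave" - this is TRUE because Eve is a knave.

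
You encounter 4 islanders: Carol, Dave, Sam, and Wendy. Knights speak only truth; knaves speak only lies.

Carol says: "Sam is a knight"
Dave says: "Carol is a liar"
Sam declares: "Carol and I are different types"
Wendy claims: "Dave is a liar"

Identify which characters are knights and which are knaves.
Carol is a knave.
Dave is a knight.
Sam is a knave.
Wendy is a knave.

Verification:
- Carol (knave) says "Sam is a knight" - this is FALSE (a lie) because Sam is a knave.
- Dave (knight) says "Carol is a liar" - this is TRUE because Carol is a knave.
- Sam (knave) says "Carol and I are different types" - this is FALSE (a lie) because Sam is a knave and Carol is a knave.
- Wendy (knave) says "Dave is a liar" - this is FALSE (a lie) because Dave is a knight.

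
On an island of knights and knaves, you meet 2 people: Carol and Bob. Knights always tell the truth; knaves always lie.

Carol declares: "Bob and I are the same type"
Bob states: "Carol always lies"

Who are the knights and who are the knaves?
Carol is a knave.
Bob is a knight.

Verification:
- Carol (knave) says "Bob and I are the same type" - this is FALSE (a lie) because Carol is a knave and Bob is a knight.
- Bob (knight) says "Carol always lies" - this is TRUE because Carol is a knave.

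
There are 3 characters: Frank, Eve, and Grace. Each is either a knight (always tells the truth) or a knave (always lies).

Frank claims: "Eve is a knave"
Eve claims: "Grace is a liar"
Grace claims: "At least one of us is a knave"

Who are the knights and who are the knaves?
Frank is a knight.
Eve is a knave.
Grace is a knight.

Verification:
- Frank (knight) says "Eve is a knave" - this is TRUE because Eve is a knave.
- Eve (knave) says "Grace is a liar" - this is FALSE (a lie) because Grace is a knight.
- Grace (knight) says "At least one of us is a knave" - this is TRUE because Eve is a knave.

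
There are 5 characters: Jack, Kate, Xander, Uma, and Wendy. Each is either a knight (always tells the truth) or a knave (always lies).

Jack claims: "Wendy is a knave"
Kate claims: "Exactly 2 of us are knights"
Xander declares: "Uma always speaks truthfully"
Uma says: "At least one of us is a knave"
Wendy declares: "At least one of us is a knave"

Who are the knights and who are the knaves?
Jack is a knave.
Kate is a knave.
Xander is a knight.
Uma is a knight.
Wendy is a knight.

Verification:
- Jack (knave) says "Wendy is a knave" - this is FALSE (a lie) because Wendy is a knight.
- Kate (knave) says "Exactly 2 of us are knights" - this is FALSE (a lie) because there are 3 knights.
- Xander (knight) says "Uma always speaks truthfully" - this is TRUE because Uma is a knight.
- Uma (knight) says "At least one of us is a knave" - this is TRUE because Jack and Kate are knaves.
- Wendy (knight) says "At least one of us is a knave" - this is TRUE because Jack and Kate are knaves.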